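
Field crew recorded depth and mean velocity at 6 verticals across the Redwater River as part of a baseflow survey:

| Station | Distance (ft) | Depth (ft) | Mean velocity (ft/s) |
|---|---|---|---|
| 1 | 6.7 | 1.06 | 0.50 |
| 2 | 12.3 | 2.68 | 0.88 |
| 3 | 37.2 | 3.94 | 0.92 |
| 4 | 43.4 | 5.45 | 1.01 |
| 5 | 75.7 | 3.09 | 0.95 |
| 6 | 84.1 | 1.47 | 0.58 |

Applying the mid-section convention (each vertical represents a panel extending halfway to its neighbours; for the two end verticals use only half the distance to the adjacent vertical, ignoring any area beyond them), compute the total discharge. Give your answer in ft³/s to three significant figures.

263 ft³/s

w_1 = (12.3 − 6.7)/2 = 2.8 ft; q_1 = 0.50 × 1.06 × 2.8 = 1.484 ft³/s
w_2 = (37.2 − 6.7)/2 = 15.25 ft; q_2 = 0.88 × 2.68 × 15.25 = 35.97 ft³/s
w_3 = (43.4 − 12.3)/2 = 15.55 ft; q_3 = 0.92 × 3.94 × 15.55 = 56.37 ft³/s
w_4 = (75.7 − 37.2)/2 = 19.25 ft; q_4 = 1.01 × 5.45 × 19.25 = 106.0 ft³/s
w_5 = (84.1 − 43.4)/2 = 20.35 ft; q_5 = 0.95 × 3.09 × 20.35 = 59.74 ft³/s
w_6 = (84.1 − 75.7)/2 = 4.2 ft; q_6 = 0.58 × 1.47 × 4.2 = 3.581 ft³/s
Q = Σ qᵢ = 263.1 ft³/s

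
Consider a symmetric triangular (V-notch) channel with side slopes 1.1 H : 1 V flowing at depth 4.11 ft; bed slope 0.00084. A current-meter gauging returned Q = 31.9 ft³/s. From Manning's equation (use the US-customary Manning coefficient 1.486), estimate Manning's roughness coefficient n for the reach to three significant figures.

A = z·y² = 1.1×4.11² = 18.58 ft²
P = 2y√(1+z²) = 2×4.11×√(1+1.1²) = 12.22 ft
R = A/P = 18.58/12.22 = 1.521 ft
n = (1.486/Q)·A·R^(2/3)·S^(1/2) = (1.486/31.9) × 18.58 × 1.322 × 0.02898 = 0.03317

0.0332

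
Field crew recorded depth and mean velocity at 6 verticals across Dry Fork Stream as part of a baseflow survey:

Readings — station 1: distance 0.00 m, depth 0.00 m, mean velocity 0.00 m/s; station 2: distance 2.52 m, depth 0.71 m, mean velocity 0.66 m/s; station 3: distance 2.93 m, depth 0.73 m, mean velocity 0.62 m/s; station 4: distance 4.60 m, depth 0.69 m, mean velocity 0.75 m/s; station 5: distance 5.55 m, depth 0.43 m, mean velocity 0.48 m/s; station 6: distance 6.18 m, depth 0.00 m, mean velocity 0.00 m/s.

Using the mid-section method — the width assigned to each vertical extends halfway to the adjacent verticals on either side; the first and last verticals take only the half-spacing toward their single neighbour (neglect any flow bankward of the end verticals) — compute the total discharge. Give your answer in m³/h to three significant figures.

w_2 = (2.93 − 0.00)/2 = 1.465 m; q_2 = 0.66 × 0.71 × 1.465 = 0.6865 m³/s
w_3 = (4.60 − 2.52)/2 = 1.04 m; q_3 = 0.62 × 0.73 × 1.04 = 0.4707 m³/s
w_4 = (5.55 − 2.93)/2 = 1.31 m; q_4 = 0.75 × 0.69 × 1.31 = 0.6779 m³/s
w_5 = (6.18 − 4.60)/2 = 0.79 m; q_5 = 0.48 × 0.43 × 0.79 = 0.1631 m³/s
Stations 1, 6 contribute zero (depth or velocity is 0).
Q = Σ qᵢ = 1.998 m³/s
= 1.998 × 3600 = 7193 m³/h

7190 m³/h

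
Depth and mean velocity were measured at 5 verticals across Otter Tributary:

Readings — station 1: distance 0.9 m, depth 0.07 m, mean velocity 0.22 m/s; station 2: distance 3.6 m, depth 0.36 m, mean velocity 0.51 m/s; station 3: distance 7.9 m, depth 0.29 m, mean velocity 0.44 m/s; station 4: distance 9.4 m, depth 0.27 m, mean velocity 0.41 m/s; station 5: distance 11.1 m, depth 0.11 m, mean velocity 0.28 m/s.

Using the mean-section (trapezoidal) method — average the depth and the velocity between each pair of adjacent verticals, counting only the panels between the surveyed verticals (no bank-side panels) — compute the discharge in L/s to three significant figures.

1170 L/s

Panel 1-2: Δb = 2.7 m, d̄ = (0.07+0.36)/2 = 0.215, v̄ = (0.22+0.51)/2 = 0.365 → q = 2.7×0.215×0.365 = 0.2119 m³/s
Panel 2-3: Δb = 4.3 m, d̄ = (0.36+0.29)/2 = 0.325, v̄ = (0.51+0.44)/2 = 0.475 → q = 4.3×0.325×0.475 = 0.6638 m³/s
Panel 3-4: Δb = 1.5 m, d̄ = (0.29+0.27)/2 = 0.28, v̄ = (0.44+0.41)/2 = 0.425 → q = 1.5×0.28×0.425 = 0.1785 m³/s
Panel 4-5: Δb = 1.7 m, d̄ = (0.27+0.11)/2 = 0.19, v̄ = (0.41+0.28)/2 = 0.345 → q = 1.7×0.19×0.345 = 0.1114 m³/s
Q = Σ q = 1.166 m³/s
= 1.166 × 1000 = 1166 L/s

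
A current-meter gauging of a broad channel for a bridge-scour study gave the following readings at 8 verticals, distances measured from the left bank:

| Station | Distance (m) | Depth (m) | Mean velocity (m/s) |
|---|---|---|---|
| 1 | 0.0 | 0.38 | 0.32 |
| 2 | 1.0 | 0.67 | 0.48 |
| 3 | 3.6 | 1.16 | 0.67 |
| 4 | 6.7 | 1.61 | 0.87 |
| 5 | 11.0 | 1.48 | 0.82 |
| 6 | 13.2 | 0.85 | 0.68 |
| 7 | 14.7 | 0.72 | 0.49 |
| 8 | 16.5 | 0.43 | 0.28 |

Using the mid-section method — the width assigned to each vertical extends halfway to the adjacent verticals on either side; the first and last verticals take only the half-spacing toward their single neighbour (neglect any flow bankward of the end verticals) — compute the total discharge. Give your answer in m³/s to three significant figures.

w_1 = (1.0 − 0.0)/2 = 0.5 m; q_1 = 0.32 × 0.38 × 0.5 = 0.06080 m³/s
w_2 = (3.6 − 0.0)/2 = 1.8 m; q_2 = 0.48 × 0.67 × 1.8 = 0.5789 m³/s
w_3 = (6.7 − 1.0)/2 = 2.85 m; q_3 = 0.67 × 1.16 × 2.85 = 2.215 m³/s
w_4 = (11.0 − 3.6)/2 = 3.7 m; q_4 = 0.87 × 1.61 × 3.7 = 5.183 m³/s
w_5 = (13.2 − 6.7)/2 = 3.25 m; q_5 = 0.82 × 1.48 × 3.25 = 3.944 m³/s
w_6 = (14.7 − 11.0)/2 = 1.85 m; q_6 = 0.68 × 0.85 × 1.85 = 1.069 m³/s
w_7 = (16.5 − 13.2)/2 = 1.65 m; q_7 = 0.49 × 0.72 × 1.65 = 0.5821 m³/s
w_8 = (16.5 − 14.7)/2 = 0.9 m; q_8 = 0.28 × 0.43 × 0.9 = 0.1084 m³/s
Q = Σ qᵢ = 13.74 m³/s

13.7 m³/s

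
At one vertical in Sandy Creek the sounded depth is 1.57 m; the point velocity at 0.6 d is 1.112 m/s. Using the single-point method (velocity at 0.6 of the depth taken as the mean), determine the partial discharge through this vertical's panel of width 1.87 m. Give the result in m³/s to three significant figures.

v̄ = v₀.₆ = 1.112 m/s
q = v̄ × d × w = 1.112 × 1.57 × 1.87 = 3.265 m³/s

3.26 m³/s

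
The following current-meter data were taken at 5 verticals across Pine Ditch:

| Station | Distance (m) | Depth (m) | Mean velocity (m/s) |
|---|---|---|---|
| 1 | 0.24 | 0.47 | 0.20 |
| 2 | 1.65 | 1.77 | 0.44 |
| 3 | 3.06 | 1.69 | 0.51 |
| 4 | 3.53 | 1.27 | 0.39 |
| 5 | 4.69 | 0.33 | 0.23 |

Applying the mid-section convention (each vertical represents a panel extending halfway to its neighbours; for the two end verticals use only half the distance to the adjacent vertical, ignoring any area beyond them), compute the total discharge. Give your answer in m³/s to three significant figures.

2.42 m³/s

w_1 = (1.65 − 0.24)/2 = 0.705 m; q_1 = 0.20 × 0.47 × 0.705 = 0.06627 m³/s
w_2 = (3.06 − 0.24)/2 = 1.41 m; q_2 = 0.44 × 1.77 × 1.41 = 1.098 m³/s
w_3 = (3.53 − 1.65)/2 = 0.94 m; q_3 = 0.51 × 1.69 × 0.94 = 0.8102 m³/s
w_4 = (4.69 − 3.06)/2 = 0.815 m; q_4 = 0.39 × 1.27 × 0.815 = 0.4037 m³/s
w_5 = (4.69 − 3.53)/2 = 0.58 m; q_5 = 0.23 × 0.33 × 0.58 = 0.04402 m³/s
Q = Σ qᵢ = 2.422 m³/s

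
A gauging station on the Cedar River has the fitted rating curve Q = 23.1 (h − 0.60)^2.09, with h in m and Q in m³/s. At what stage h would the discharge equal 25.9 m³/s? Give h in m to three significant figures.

1.66 m

h − h₀ = (Q/C)^(1/b) = (25.9/23.1)^(1/2.09) = 1.056 m
h = 0.60 + 1.056 = 1.656 m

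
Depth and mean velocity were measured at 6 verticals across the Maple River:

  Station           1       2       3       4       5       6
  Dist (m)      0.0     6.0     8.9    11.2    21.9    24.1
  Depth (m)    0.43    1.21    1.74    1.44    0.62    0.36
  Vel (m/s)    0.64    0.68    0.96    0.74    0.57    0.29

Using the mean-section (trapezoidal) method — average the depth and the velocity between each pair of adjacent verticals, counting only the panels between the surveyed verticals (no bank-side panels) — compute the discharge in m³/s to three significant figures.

17.5 m³/s

Panel 1-2: Δb = 6 m, d̄ = (0.43+1.21)/2 = 0.82, v̄ = (0.64+0.68)/2 = 0.66 → q = 6×0.82×0.66 = 3.247 m³/s
Panel 2-3: Δb = 2.9 m, d̄ = (1.21+1.74)/2 = 1.475, v̄ = (0.68+0.96)/2 = 0.82 → q = 2.9×1.475×0.82 = 3.508 m³/s
Panel 3-4: Δb = 2.3 m, d̄ = (1.74+1.44)/2 = 1.59, v̄ = (0.96+0.74)/2 = 0.85 → q = 2.3×1.59×0.85 = 3.108 m³/s
Panel 4-5: Δb = 10.7 m, d̄ = (1.44+0.62)/2 = 1.03, v̄ = (0.74+0.57)/2 = 0.655 → q = 10.7×1.03×0.655 = 7.219 m³/s
Panel 5-6: Δb = 2.2 m, d̄ = (0.62+0.36)/2 = 0.49, v̄ = (0.57+0.29)/2 = 0.43 → q = 2.2×0.49×0.43 = 0.4635 m³/s
Q = Σ q = 17.55 m³/s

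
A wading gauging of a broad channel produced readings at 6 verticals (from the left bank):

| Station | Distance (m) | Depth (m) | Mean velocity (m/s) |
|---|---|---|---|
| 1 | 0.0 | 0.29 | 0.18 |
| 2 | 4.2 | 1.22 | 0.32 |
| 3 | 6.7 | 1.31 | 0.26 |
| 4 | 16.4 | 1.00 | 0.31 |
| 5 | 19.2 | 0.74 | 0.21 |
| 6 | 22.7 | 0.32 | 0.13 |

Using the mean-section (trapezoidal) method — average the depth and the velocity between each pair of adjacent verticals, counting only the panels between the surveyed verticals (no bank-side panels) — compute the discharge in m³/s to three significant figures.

Panel 1-2: Δb = 4.2 m, d̄ = (0.29+1.22)/2 = 0.755, v̄ = (0.18+0.32)/2 = 0.25 → q = 4.2×0.755×0.25 = 0.7928 m³/s
Panel 2-3: Δb = 2.5 m, d̄ = (1.22+1.31)/2 = 1.265, v̄ = (0.32+0.26)/2 = 0.29 → q = 2.5×1.265×0.29 = 0.9171 m³/s
Panel 3-4: Δb = 9.7 m, d̄ = (1.31+1.00)/2 = 1.155, v̄ = (0.26+0.31)/2 = 0.285 → q = 9.7×1.155×0.285 = 3.193 m³/s
Panel 4-5: Δb = 2.8 m, d̄ = (1.00+0.74)/2 = 0.87, v̄ = (0.31+0.21)/2 = 0.26 → q = 2.8×0.87×0.26 = 0.6334 m³/s
Panel 5-6: Δb = 3.5 m, d̄ = (0.74+0.32)/2 = 0.53, v̄ = (0.21+0.13)/2 = 0.17 → q = 3.5×0.53×0.17 = 0.3154 m³/s
Q = Σ q = 5.852 m³/s

5.85 m³/s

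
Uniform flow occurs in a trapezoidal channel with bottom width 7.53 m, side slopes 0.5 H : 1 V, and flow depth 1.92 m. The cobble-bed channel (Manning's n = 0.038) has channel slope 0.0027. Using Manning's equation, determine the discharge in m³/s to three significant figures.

27.6 m³/s

A = (b + z·y)·y = (7.53 + 0.5×1.92)×1.92 = 16.30 m²
P = b + 2y√(1+z²) = 7.53 + 2×1.92×√(1+0.5²) = 11.82 m
R = A/P = 16.30/11.82 = 1.379 m
Q = (1/n)·A·R^(2/3)·S^(1/2) = (1/0.038) × 16.30 × 1.379^(2/3) × 0.0027^(1/2) = 27.61 m³/s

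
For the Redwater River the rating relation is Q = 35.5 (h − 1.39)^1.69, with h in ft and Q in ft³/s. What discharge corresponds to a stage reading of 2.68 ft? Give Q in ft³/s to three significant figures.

54.6 ft³/s

Q = 35.5 × (2.68 − 1.39)^1.69 = 35.5 × 1.29^1.69 = 54.59 ft³/s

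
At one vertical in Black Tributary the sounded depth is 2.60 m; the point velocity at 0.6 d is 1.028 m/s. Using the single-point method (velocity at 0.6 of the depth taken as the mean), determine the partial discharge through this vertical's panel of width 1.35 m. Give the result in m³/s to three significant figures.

3.61 m³/s

v̄ = v₀.₆ = 1.028 m/s
q = v̄ × d × w = 1.028 × 2.60 × 1.35 = 3.608 m³/s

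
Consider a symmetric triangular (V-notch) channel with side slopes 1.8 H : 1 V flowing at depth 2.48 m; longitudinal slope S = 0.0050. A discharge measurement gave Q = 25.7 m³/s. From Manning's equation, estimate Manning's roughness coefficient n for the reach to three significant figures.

0.0321

A = z·y² = 1.8×2.48² = 11.07 m²
P = 2y√(1+z²) = 2×2.48×√(1+1.8²) = 10.21 m
R = A/P = 11.07/10.21 = 1.084 m
n = (1/Q)·A·R^(2/3)·S^(1/2) = (1/25.7) × 11.07 × 1.055 × 0.07071 = 0.03214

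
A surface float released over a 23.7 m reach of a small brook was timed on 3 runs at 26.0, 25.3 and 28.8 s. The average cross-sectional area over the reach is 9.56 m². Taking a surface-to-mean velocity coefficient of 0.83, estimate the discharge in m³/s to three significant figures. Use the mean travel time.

t̄ = (26.0 + 25.3 + 28.8) / 3 = 26.7 s
v_surface = L / t̄ = 23.7 / 26.7 = 0.8876 m/s
v_mean = 0.83 × 0.8876 = 0.7367 m/s
Q = A × v_mean = 9.56 × 0.7367 = 7.043 m³/s

7.04 m³/s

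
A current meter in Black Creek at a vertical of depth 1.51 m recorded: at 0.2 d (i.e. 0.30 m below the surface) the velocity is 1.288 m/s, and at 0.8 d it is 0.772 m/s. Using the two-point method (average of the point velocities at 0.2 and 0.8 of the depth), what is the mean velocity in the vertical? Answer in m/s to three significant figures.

1.03 m/s

v̄ = (1.288 + 0.772) / 2 = 1.030 m/s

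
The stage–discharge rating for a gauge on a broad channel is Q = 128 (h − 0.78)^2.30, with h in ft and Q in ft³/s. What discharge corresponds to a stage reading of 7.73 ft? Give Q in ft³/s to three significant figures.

Q = 128 × (7.73 − 0.78)^2.30 = 128 × 6.95^2.30 = 11060 ft³/s

11100 ft³/s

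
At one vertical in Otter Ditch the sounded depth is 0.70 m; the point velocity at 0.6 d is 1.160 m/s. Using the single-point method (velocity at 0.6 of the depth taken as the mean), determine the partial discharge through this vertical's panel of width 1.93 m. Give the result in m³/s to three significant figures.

v̄ = v₀.₆ = 1.160 m/s
q = v̄ × d × w = 1.160 × 0.70 × 1.93 = 1.567 m³/s

1.57 m³/s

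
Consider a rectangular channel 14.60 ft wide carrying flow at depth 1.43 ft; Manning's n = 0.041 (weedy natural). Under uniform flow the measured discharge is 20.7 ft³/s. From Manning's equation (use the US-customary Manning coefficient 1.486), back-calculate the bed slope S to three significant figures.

A = b·y = 14.60 × 1.43 = 20.88 ft²
P = b + 2y = 14.60 + 2×1.43 = 17.46 ft
R = A/P = 20.88/17.46 = 1.196 ft
S = (Q·n / (1.486·A·R^(2/3)))² = (20.7×0.041 / (1.486×20.88×1.127))² = 0.0005896

0.000590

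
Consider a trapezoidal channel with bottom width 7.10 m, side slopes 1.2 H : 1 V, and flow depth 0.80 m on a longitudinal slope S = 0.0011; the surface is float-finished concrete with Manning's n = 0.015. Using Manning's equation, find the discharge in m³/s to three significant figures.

A = (b + z·y)·y = (7.10 + 1.2×0.80)×0.80 = 6.448 m²
P = b + 2y√(1+z²) = 7.10 + 2×0.80×√(1+1.2²) = 9.599 m
R = A/P = 6.448/9.599 = 0.6717 m
Q = (1/n)·A·R^(2/3)·S^(1/2) = (1/0.015) × 6.448 × 0.6717^(2/3) × 0.0011^(1/2) = 10.94 m³/s

10.9 m³/s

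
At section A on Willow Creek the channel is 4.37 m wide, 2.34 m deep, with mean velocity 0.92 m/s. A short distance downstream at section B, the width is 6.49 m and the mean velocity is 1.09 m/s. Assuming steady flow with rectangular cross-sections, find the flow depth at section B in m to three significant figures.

Q = A₁V₁ = (4.37×2.34) × 0.92 = 9.408 m³/s
d₂ = Q/(b₂ V₂) = 9.408/(6.49×1.09) = 1.330 m

1.33 m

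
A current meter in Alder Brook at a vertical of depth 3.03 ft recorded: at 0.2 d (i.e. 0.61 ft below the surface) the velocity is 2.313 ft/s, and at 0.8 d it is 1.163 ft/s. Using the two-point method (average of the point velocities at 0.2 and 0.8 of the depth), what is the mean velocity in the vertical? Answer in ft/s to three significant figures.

1.74 ft/s

v̄ = (2.313 + 1.163) / 2 = 1.738 ft/s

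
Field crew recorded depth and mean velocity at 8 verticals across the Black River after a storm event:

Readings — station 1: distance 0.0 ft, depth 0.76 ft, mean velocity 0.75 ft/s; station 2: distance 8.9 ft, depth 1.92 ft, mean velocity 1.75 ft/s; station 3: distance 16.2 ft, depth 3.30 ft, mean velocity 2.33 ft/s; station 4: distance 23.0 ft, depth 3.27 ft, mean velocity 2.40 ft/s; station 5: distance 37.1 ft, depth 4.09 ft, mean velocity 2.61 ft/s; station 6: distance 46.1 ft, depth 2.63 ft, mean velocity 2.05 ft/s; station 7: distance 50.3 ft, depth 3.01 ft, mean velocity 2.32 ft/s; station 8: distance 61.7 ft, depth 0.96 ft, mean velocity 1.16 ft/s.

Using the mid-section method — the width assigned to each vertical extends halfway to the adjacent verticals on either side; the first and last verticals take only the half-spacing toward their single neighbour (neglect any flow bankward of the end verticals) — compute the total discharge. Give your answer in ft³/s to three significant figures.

w_1 = (8.9 − 0.0)/2 = 4.45 ft; q_1 = 0.75 × 0.76 × 4.45 = 2.537 ft³/s
w_2 = (16.2 − 0.0)/2 = 8.1 ft; q_2 = 1.75 × 1.92 × 8.1 = 27.22 ft³/s
w_3 = (23.0 − 8.9)/2 = 7.05 ft; q_3 = 2.33 × 3.30 × 7.05 = 54.21 ft³/s
w_4 = (37.1 − 16.2)/2 = 10.45 ft; q_4 = 2.40 × 3.27 × 10.45 = 82.01 ft³/s
w_5 = (46.1 − 23.0)/2 = 11.55 ft; q_5 = 2.61 × 4.09 × 11.55 = 123.3 ft³/s
w_6 = (50.3 − 37.1)/2 = 6.6 ft; q_6 = 2.05 × 2.63 × 6.6 = 35.58 ft³/s
w_7 = (61.7 − 46.1)/2 = 7.8 ft; q_7 = 2.32 × 3.01 × 7.8 = 54.47 ft³/s
w_8 = (61.7 − 50.3)/2 = 5.7 ft; q_8 = 1.16 × 0.96 × 5.7 = 6.348 ft³/s
Q = Σ qᵢ = 385.7 ft³/s

386 ft³/s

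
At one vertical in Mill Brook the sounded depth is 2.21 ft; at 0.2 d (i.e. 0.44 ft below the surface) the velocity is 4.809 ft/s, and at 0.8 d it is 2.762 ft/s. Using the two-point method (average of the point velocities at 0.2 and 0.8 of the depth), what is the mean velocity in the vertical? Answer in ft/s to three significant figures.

v̄ = (4.809 + 2.762) / 2 = 3.786 ft/s

3.79 ft/s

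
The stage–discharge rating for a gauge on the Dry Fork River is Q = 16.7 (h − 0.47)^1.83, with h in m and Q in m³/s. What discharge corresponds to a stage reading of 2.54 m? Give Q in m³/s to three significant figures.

63.2 m³/s

Q = 16.7 × (2.54 − 0.47)^1.83 = 16.7 × 2.07^1.83 = 63.23 m³/s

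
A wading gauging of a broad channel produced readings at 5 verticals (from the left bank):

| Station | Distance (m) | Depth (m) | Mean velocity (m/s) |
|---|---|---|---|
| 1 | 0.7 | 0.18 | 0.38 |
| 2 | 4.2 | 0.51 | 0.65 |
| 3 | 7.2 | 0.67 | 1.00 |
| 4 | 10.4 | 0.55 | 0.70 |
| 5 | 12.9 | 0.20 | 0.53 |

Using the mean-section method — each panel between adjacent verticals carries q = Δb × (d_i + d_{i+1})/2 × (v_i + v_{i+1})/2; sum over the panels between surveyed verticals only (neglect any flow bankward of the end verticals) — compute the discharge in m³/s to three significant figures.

Panel 1-2: Δb = 3.5 m, d̄ = (0.18+0.51)/2 = 0.345, v̄ = (0.38+0.65)/2 = 0.515 → q = 3.5×0.345×0.515 = 0.6219 m³/s
Panel 2-3: Δb = 3 m, d̄ = (0.51+0.67)/2 = 0.59, v̄ = (0.65+1.00)/2 = 0.825 → q = 3×0.59×0.825 = 1.460 m³/s
Panel 3-4: Δb = 3.2 m, d̄ = (0.67+0.55)/2 = 0.61, v̄ = (1.00+0.70)/2 = 0.85 → q = 3.2×0.61×0.85 = 1.659 m³/s
Panel 4-5: Δb = 2.5 m, d̄ = (0.55+0.20)/2 = 0.375, v̄ = (0.70+0.53)/2 = 0.615 → q = 2.5×0.375×0.615 = 0.5766 m³/s
Q = Σ q = 4.318 m³/s

4.32 m³/s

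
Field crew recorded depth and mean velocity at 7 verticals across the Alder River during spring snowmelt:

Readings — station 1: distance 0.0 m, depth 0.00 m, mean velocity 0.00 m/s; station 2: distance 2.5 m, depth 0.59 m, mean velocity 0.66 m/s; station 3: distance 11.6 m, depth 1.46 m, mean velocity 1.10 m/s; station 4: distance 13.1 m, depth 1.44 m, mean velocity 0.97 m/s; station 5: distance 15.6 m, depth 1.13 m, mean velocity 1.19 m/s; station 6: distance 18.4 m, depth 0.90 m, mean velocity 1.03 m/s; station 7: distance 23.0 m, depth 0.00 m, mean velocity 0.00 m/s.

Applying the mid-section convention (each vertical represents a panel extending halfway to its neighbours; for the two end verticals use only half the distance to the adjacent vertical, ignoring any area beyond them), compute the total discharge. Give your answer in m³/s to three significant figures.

20.6 m³/s

w_2 = (11.6 − 0.0)/2 = 5.8 m; q_2 = 0.66 × 0.59 × 5.8 = 2.259 m³/s
w_3 = (13.1 − 2.5)/2 = 5.3 m; q_3 = 1.10 × 1.46 × 5.3 = 8.512 m³/s
w_4 = (15.6 − 11.6)/2 = 2 m; q_4 = 0.97 × 1.44 × 2 = 2.794 m³/s
w_5 = (18.4 − 13.1)/2 = 2.65 m; q_5 = 1.19 × 1.13 × 2.65 = 3.563 m³/s
w_6 = (23.0 − 15.6)/2 = 3.7 m; q_6 = 1.03 × 0.90 × 3.7 = 3.430 m³/s
Stations 1, 7 contribute zero (depth or velocity is 0).
Q = Σ qᵢ = 20.56 m³/s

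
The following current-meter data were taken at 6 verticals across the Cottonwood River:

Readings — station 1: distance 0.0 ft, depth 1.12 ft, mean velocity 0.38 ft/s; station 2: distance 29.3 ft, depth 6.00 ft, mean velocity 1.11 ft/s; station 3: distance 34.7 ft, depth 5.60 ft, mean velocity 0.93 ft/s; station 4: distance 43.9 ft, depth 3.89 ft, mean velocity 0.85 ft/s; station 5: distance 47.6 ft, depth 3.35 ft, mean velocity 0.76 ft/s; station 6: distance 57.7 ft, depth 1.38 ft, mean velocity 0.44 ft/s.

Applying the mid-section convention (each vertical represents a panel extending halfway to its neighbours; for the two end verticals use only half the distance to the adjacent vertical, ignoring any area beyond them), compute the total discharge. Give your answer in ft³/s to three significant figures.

w_1 = (29.3 − 0.0)/2 = 14.65 ft; q_1 = 0.38 × 1.12 × 14.65 = 6.235 ft³/s
w_2 = (34.7 − 0.0)/2 = 17.35 ft; q_2 = 1.11 × 6.00 × 17.35 = 115.6 ft³/s
w_3 = (43.9 − 29.3)/2 = 7.3 ft; q_3 = 0.93 × 5.60 × 7.3 = 38.02 ft³/s
w_4 = (47.6 − 34.7)/2 = 6.45 ft; q_4 = 0.85 × 3.89 × 6.45 = 21.33 ft³/s
w_5 = (57.7 − 43.9)/2 = 6.9 ft; q_5 = 0.76 × 3.35 × 6.9 = 17.57 ft³/s
w_6 = (57.7 − 47.6)/2 = 5.05 ft; q_6 = 0.44 × 1.38 × 5.05 = 3.066 ft³/s
Q = Σ qᵢ = 201.8 ft³/s

202 ft³/s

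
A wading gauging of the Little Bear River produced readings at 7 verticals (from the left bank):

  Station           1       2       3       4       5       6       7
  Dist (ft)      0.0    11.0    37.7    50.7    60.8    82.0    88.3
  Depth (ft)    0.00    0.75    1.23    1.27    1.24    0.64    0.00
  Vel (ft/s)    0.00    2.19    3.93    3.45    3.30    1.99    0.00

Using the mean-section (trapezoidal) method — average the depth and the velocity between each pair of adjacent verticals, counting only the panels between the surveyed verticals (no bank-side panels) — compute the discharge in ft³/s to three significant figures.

243 ft³/s

Panel 1-2: Δb = 11 ft, d̄ = (0.00+0.75)/2 = 0.375, v̄ = (0.00+2.19)/2 = 1.095 → q = 11×0.375×1.095 = 4.517 ft³/s
Panel 2-3: Δb = 26.7 ft, d̄ = (0.75+1.23)/2 = 0.99, v̄ = (2.19+3.93)/2 = 3.06 → q = 26.7×0.99×3.06 = 80.88 ft³/s
Panel 3-4: Δb = 13 ft, d̄ = (1.23+1.27)/2 = 1.25, v̄ = (3.93+3.45)/2 = 3.69 → q = 13×1.25×3.69 = 59.96 ft³/s
Panel 4-5: Δb = 10.1 ft, d̄ = (1.27+1.24)/2 = 1.255, v̄ = (3.45+3.30)/2 = 3.375 → q = 10.1×1.255×3.375 = 42.78 ft³/s
Panel 5-6: Δb = 21.2 ft, d̄ = (1.24+0.64)/2 = 0.94, v̄ = (3.30+1.99)/2 = 2.645 → q = 21.2×0.94×2.645 = 52.71 ft³/s
Panel 6-7: Δb = 6.3 ft, d̄ = (0.64+0.00)/2 = 0.32, v̄ = (1.99+0.00)/2 = 0.995 → q = 6.3×0.32×0.995 = 2.006 ft³/s
Q = Σ q = 242.9 ft³/s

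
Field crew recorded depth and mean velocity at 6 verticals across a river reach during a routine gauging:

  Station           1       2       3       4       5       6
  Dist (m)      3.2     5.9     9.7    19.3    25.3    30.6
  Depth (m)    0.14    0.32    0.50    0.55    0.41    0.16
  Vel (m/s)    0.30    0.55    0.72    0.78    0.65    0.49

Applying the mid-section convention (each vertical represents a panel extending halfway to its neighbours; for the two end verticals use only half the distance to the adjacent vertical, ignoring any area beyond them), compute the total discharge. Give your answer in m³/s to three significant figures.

w_1 = (5.9 − 3.2)/2 = 1.35 m; q_1 = 0.30 × 0.14 × 1.35 = 0.05670 m³/s
w_2 = (9.7 − 3.2)/2 = 3.25 m; q_2 = 0.55 × 0.32 × 3.25 = 0.5720 m³/s
w_3 = (19.3 − 5.9)/2 = 6.7 m; q_3 = 0.72 × 0.50 × 6.7 = 2.412 m³/s
w_4 = (25.3 − 9.7)/2 = 7.8 m; q_4 = 0.78 × 0.55 × 7.8 = 3.346 m³/s
w_5 = (30.6 − 19.3)/2 = 5.65 m; q_5 = 0.65 × 0.41 × 5.65 = 1.506 m³/s
w_6 = (30.6 − 25.3)/2 = 2.65 m; q_6 = 0.49 × 0.16 × 2.65 = 0.2078 m³/s
Q = Σ qᵢ = 8.100 m³/s

8.10 m³/s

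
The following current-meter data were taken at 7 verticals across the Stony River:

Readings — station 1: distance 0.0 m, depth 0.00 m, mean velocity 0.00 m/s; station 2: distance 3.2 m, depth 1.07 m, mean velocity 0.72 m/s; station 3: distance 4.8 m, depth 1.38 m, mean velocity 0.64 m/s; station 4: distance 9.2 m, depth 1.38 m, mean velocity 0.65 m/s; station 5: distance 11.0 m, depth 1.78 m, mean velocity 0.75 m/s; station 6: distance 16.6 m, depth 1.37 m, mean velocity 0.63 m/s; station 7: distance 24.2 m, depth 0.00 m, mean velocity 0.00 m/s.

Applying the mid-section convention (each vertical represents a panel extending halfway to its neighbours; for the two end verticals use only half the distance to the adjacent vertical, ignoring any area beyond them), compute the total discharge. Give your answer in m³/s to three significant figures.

17.9 m³/s

w_2 = (4.8 − 0.0)/2 = 2.4 m; q_2 = 0.72 × 1.07 × 2.4 = 1.849 m³/s
w_3 = (9.2 − 3.2)/2 = 3 m; q_3 = 0.64 × 1.38 × 3 = 2.650 m³/s
w_4 = (11.0 − 4.8)/2 = 3.1 m; q_4 = 0.65 × 1.38 × 3.1 = 2.781 m³/s
w_5 = (16.6 − 9.2)/2 = 3.7 m; q_5 = 0.75 × 1.78 × 3.7 = 4.940 m³/s
w_6 = (24.2 − 11.0)/2 = 6.6 m; q_6 = 0.63 × 1.37 × 6.6 = 5.696 m³/s
Stations 1, 7 contribute zero (depth or velocity is 0).
Q = Σ qᵢ = 17.92 m³/s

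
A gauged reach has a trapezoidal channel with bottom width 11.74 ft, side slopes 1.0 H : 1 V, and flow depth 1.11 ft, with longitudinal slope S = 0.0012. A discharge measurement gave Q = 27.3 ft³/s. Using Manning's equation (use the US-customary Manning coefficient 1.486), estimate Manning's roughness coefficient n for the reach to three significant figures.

0.0261

A = (b + z·y)·y = (11.74 + 1.0×1.11)×1.11 = 14.26 ft²
P = b + 2y√(1+z²) = 11.74 + 2×1.11×√(1+1.0²) = 14.88 ft
R = A/P = 14.26/14.88 = 0.9586 ft
n = (1.486/Q)·A·R^(2/3)·S^(1/2) = (1.486/27.3) × 14.26 × 0.9722 × 0.03464 = 0.02615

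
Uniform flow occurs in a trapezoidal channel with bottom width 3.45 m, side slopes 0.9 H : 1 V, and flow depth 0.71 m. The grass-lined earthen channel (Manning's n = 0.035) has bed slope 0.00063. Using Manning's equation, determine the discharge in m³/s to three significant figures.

A = (b + z·y)·y = (3.45 + 0.9×0.71)×0.71 = 2.903 m²
P = b + 2y√(1+z²) = 3.45 + 2×0.71×√(1+0.9²) = 5.360 m
R = A/P = 2.903/5.360 = 0.5416 m
Q = (1/n)·A·R^(2/3)·S^(1/2) = (1/0.035) × 2.903 × 0.5416^(2/3) × 0.00063^(1/2) = 1.383 m³/s

1.38 m³/s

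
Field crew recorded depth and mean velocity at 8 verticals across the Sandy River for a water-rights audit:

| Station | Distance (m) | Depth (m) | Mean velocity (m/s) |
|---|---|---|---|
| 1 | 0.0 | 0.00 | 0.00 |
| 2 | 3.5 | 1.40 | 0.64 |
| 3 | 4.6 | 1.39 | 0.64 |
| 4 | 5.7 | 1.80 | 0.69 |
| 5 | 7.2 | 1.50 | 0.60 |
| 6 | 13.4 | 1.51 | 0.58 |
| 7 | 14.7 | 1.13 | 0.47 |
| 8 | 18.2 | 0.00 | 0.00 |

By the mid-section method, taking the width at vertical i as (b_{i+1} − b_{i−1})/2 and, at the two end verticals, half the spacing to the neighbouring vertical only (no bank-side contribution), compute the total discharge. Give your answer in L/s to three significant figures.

12700 L/s

w_2 = (4.6 − 0.0)/2 = 2.3 m; q_2 = 0.64 × 1.40 × 2.3 = 2.061 m³/s
w_3 = (5.7 − 3.5)/2 = 1.1 m; q_3 = 0.64 × 1.39 × 1.1 = 0.9786 m³/s
w_4 = (7.2 − 4.6)/2 = 1.3 m; q_4 = 0.69 × 1.80 × 1.3 = 1.615 m³/s
w_5 = (13.4 − 5.7)/2 = 3.85 m; q_5 = 0.60 × 1.50 × 3.85 = 3.465 m³/s
w_6 = (14.7 − 7.2)/2 = 3.75 m; q_6 = 0.58 × 1.51 × 3.75 = 3.284 m³/s
w_7 = (18.2 − 13.4)/2 = 2.4 m; q_7 = 0.47 × 1.13 × 2.4 = 1.275 m³/s
Stations 1, 8 contribute zero (depth or velocity is 0).
Q = Σ qᵢ = 12.68 m³/s
= 12.68 × 1000 = 12680 L/s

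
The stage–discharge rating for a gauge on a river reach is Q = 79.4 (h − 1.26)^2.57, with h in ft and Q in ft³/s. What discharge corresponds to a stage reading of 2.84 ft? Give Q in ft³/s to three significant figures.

Q = 79.4 × (2.84 − 1.26)^2.57 = 79.4 × 1.58^2.57 = 257.3 ft³/s

257 ft³/s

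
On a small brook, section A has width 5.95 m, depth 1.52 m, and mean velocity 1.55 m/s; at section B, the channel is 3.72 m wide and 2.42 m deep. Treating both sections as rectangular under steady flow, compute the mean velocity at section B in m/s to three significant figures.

1.56 m/s

Q = A₁V₁ = (5.95×1.52) × 1.55 = 14.02 m³/s
A₂ = 3.72 × 2.42 = 9.002 m²
V₂ = Q/A₂ = 14.02/9.002 = 1.557 m/s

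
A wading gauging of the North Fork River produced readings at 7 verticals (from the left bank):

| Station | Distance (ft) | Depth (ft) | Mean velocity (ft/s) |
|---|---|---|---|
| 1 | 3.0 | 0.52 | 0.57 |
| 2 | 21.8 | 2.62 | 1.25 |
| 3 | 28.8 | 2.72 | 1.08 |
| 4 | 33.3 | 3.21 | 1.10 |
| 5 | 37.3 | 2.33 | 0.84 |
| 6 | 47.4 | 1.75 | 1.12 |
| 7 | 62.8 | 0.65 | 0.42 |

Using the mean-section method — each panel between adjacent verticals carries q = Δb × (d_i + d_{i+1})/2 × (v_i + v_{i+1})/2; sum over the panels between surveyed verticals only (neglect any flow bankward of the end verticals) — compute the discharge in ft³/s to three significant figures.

Panel 1-2: Δb = 18.8 ft, d̄ = (0.52+2.62)/2 = 1.57, v̄ = (0.57+1.25)/2 = 0.91 → q = 18.8×1.57×0.91 = 26.86 ft³/s
Panel 2-3: Δb = 7 ft, d̄ = (2.62+2.72)/2 = 2.67, v̄ = (1.25+1.08)/2 = 1.165 → q = 7×2.67×1.165 = 21.77 ft³/s
Panel 3-4: Δb = 4.5 ft, d̄ = (2.72+3.21)/2 = 2.965, v̄ = (1.08+1.10)/2 = 1.09 → q = 4.5×2.965×1.09 = 14.54 ft³/s
Panel 4-5: Δb = 4 ft, d̄ = (3.21+2.33)/2 = 2.77, v̄ = (1.10+0.84)/2 = 0.97 → q = 4×2.77×0.97 = 10.75 ft³/s
Panel 5-6: Δb = 10.1 ft, d̄ = (2.33+1.75)/2 = 2.04, v̄ = (0.84+1.12)/2 = 0.98 → q = 10.1×2.04×0.98 = 20.19 ft³/s
Panel 6-7: Δb = 15.4 ft, d̄ = (1.75+0.65)/2 = 1.2, v̄ = (1.12+0.42)/2 = 0.77 → q = 15.4×1.2×0.77 = 14.23 ft³/s
Q = Σ q = 108.3 ft³/s

108 ft³/s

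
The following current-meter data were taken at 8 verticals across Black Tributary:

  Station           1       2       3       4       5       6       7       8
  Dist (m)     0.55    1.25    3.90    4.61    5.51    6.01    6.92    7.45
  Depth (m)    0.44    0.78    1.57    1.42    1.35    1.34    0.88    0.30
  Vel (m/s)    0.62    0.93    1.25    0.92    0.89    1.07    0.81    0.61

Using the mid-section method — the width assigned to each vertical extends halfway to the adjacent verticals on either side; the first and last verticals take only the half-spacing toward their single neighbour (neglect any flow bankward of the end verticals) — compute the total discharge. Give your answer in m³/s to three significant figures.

8.07 m³/s

w_1 = (1.25 − 0.55)/2 = 0.35 m; q_1 = 0.62 × 0.44 × 0.35 = 0.09548 m³/s
w_2 = (3.90 − 0.55)/2 = 1.675 m; q_2 = 0.93 × 0.78 × 1.675 = 1.215 m³/s
w_3 = (4.61 − 1.25)/2 = 1.68 m; q_3 = 1.25 × 1.57 × 1.68 = 3.297 m³/s
w_4 = (5.51 − 3.90)/2 = 0.805 m; q_4 = 0.92 × 1.42 × 0.805 = 1.052 m³/s
w_5 = (6.01 − 4.61)/2 = 0.7 m; q_5 = 0.89 × 1.35 × 0.7 = 0.8411 m³/s
w_6 = (6.92 − 5.51)/2 = 0.705 m; q_6 = 1.07 × 1.34 × 0.705 = 1.011 m³/s
w_7 = (7.45 − 6.01)/2 = 0.72 m; q_7 = 0.81 × 0.88 × 0.72 = 0.5132 m³/s
w_8 = (7.45 − 6.92)/2 = 0.265 m; q_8 = 0.61 × 0.30 × 0.265 = 0.04850 m³/s
Q = Σ qᵢ = 8.073 m³/s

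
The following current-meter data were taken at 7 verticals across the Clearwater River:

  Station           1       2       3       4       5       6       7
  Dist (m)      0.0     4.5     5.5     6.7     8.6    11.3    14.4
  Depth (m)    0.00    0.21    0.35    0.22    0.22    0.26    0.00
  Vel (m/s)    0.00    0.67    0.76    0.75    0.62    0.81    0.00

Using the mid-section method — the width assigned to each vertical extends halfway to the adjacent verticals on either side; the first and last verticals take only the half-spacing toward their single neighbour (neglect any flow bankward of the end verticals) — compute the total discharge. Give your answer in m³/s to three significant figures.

w_2 = (5.5 − 0.0)/2 = 2.75 m; q_2 = 0.67 × 0.21 × 2.75 = 0.3869 m³/s
w_3 = (6.7 − 4.5)/2 = 1.1 m; q_3 = 0.76 × 0.35 × 1.1 = 0.2926 m³/s
w_4 = (8.6 − 5.5)/2 = 1.55 m; q_4 = 0.75 × 0.22 × 1.55 = 0.2558 m³/s
w_5 = (11.3 − 6.7)/2 = 2.3 m; q_5 = 0.62 × 0.22 × 2.3 = 0.3137 m³/s
w_6 = (14.4 − 8.6)/2 = 2.9 m; q_6 = 0.81 × 0.26 × 2.9 = 0.6107 m³/s
Stations 1, 7 contribute zero (depth or velocity is 0).
Q = Σ qᵢ = 1.860 m³/s

1.86 m³/s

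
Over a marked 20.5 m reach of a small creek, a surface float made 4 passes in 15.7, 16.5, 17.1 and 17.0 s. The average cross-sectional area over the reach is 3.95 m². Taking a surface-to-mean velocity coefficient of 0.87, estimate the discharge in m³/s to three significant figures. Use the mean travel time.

4.25 m³/s

t̄ = (15.7 + 16.5 + 17.1 + 17.0) / 4 = 16.575 s
v_surface = L / t̄ = 20.5 / 16.575 = 1.237 m/s
v_mean = 0.87 × 1.237 = 1.076 m/s
Q = A × v_mean = 3.95 × 1.076 = 4.250 m³/s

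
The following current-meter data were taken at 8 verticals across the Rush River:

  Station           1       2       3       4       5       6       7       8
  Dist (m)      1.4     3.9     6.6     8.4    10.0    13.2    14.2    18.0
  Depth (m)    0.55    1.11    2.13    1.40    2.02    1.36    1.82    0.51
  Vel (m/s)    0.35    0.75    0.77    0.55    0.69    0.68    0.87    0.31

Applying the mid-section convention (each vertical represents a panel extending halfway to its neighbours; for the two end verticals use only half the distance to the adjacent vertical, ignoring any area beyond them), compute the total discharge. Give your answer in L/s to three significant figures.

16800 L/s

w_1 = (3.9 − 1.4)/2 = 1.25 m; q_1 = 0.35 × 0.55 × 1.25 = 0.2406 m³/s
w_2 = (6.6 − 1.4)/2 = 2.6 m; q_2 = 0.75 × 1.11 × 2.6 = 2.165 m³/s
w_3 = (8.4 − 3.9)/2 = 2.25 m; q_3 = 0.77 × 2.13 × 2.25 = 3.690 m³/s
w_4 = (10.0 − 6.6)/2 = 1.7 m; q_4 = 0.55 × 1.40 × 1.7 = 1.309 m³/s
w_5 = (13.2 − 8.4)/2 = 2.4 m; q_5 = 0.69 × 2.02 × 2.4 = 3.345 m³/s
w_6 = (14.2 − 10.0)/2 = 2.1 m; q_6 = 0.68 × 1.36 × 2.1 = 1.942 m³/s
w_7 = (18.0 − 13.2)/2 = 2.4 m; q_7 = 0.87 × 1.82 × 2.4 = 3.800 m³/s
w_8 = (18.0 − 14.2)/2 = 1.9 m; q_8 = 0.31 × 0.51 × 1.9 = 0.3004 m³/s
Q = Σ qᵢ = 16.79 m³/s
= 16.79 × 1000 = 16790 L/s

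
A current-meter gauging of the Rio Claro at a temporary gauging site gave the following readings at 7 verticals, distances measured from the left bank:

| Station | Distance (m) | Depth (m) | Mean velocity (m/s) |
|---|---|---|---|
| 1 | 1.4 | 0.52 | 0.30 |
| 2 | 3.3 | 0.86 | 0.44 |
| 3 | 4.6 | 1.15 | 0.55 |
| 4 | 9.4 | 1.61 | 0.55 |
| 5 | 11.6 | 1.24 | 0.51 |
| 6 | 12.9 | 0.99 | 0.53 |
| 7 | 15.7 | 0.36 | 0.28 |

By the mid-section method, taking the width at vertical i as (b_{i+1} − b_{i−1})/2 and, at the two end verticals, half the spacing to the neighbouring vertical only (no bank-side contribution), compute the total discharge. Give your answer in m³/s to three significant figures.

8.11 m³/s

w_1 = (3.3 − 1.4)/2 = 0.95 m; q_1 = 0.30 × 0.52 × 0.95 = 0.1482 m³/s
w_2 = (4.6 − 1.4)/2 = 1.6 m; q_2 = 0.44 × 0.86 × 1.6 = 0.6054 m³/s
w_3 = (9.4 − 3.3)/2 = 3.05 m; q_3 = 0.55 × 1.15 × 3.05 = 1.929 m³/s
w_4 = (11.6 − 4.6)/2 = 3.5 m; q_4 = 0.55 × 1.61 × 3.5 = 3.099 m³/s
w_5 = (12.9 − 9.4)/2 = 1.75 m; q_5 = 0.51 × 1.24 × 1.75 = 1.107 m³/s
w_6 = (15.7 − 11.6)/2 = 2.05 m; q_6 = 0.53 × 0.99 × 2.05 = 1.076 m³/s
w_7 = (15.7 − 12.9)/2 = 1.4 m; q_7 = 0.28 × 0.36 × 1.4 = 0.1411 m³/s
Q = Σ qᵢ = 8.105 m³/s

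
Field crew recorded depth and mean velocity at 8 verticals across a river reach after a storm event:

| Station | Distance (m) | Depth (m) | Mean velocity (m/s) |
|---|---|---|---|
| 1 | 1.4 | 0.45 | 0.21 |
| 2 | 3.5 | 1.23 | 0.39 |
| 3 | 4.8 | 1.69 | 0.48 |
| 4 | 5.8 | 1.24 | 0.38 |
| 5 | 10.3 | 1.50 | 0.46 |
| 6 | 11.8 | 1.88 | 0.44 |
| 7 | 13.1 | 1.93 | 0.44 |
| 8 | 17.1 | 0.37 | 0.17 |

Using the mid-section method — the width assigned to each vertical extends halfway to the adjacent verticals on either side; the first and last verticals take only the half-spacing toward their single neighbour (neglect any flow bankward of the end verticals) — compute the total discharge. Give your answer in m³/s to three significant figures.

8.75 m³/s

w_1 = (3.5 − 1.4)/2 = 1.05 m; q_1 = 0.21 × 0.45 × 1.05 = 0.09923 m³/s
w_2 = (4.8 − 1.4)/2 = 1.7 m; q_2 = 0.39 × 1.23 × 1.7 = 0.8155 m³/s
w_3 = (5.8 − 3.5)/2 = 1.15 m; q_3 = 0.48 × 1.69 × 1.15 = 0.9329 m³/s
w_4 = (10.3 − 4.8)/2 = 2.75 m; q_4 = 0.38 × 1.24 × 2.75 = 1.296 m³/s
w_5 = (11.8 − 5.8)/2 = 3 m; q_5 = 0.46 × 1.50 × 3 = 2.070 m³/s
w_6 = (13.1 − 10.3)/2 = 1.4 m; q_6 = 0.44 × 1.88 × 1.4 = 1.158 m³/s
w_7 = (17.1 − 11.8)/2 = 2.65 m; q_7 = 0.44 × 1.93 × 2.65 = 2.250 m³/s
w_8 = (17.1 − 13.1)/2 = 2 m; q_8 = 0.17 × 0.37 × 2 = 0.1258 m³/s
Q = Σ qᵢ = 8.748 m³/s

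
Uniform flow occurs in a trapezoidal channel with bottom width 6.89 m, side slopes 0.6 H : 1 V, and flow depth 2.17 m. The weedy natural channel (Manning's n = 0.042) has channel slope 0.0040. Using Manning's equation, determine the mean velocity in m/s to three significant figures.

1.96 m/s

A = (b + z·y)·y = (6.89 + 0.6×2.17)×2.17 = 17.78 m²
P = b + 2y√(1+z²) = 6.89 + 2×2.17×√(1+0.6²) = 11.95 m
R = A/P = 17.78/11.95 = 1.487 m
Q = (1/n)·A·R^(2/3)·S^(1/2) = (1/0.042) × 17.78 × 1.487^(2/3) × 0.0040^(1/2) = 34.88 m³/s
V = Q/A = 34.88/17.78 = 1.962 m/s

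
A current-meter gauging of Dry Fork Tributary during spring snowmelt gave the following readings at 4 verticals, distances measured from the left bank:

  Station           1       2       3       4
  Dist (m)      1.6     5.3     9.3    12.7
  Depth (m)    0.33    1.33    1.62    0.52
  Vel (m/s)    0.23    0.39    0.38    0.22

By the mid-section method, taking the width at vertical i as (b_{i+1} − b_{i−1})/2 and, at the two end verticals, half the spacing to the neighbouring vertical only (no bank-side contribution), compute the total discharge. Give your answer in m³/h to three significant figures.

w_1 = (5.3 − 1.6)/2 = 1.85 m; q_1 = 0.23 × 0.33 × 1.85 = 0.1404 m³/s
w_2 = (9.3 − 1.6)/2 = 3.85 m; q_2 = 0.39 × 1.33 × 3.85 = 1.997 m³/s
w_3 = (12.7 − 5.3)/2 = 3.7 m; q_3 = 0.38 × 1.62 × 3.7 = 2.278 m³/s
w_4 = (12.7 − 9.3)/2 = 1.7 m; q_4 = 0.22 × 0.52 × 1.7 = 0.1945 m³/s
Q = Σ qᵢ = 4.610 m³/s
= 4.610 × 3600 = 16590 m³/h

16600 m³/h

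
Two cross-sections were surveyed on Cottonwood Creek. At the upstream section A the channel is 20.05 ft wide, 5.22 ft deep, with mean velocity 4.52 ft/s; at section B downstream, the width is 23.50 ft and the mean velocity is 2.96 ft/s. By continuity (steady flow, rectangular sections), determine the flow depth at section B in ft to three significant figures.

Q = A₁V₁ = (20.05×5.22) × 4.52 = 473.1 ft³/s
d₂ = Q/(b₂ V₂) = 473.1/(23.50×2.96) = 6.801 ft

6.80 ft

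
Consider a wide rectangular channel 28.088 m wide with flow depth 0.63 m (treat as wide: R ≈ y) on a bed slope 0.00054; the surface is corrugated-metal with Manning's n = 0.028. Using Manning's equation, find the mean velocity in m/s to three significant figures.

0.610 m/s

A = b·y = 28.088 × 0.63 = 17.70 m²
Wide channel: R ≈ y = 0.63 m
Q = (1/n)·A·R^(2/3)·S^(1/2) = (1/0.028) × 17.70 × 0.6300^(2/3) × 0.00054^(1/2) = 10.79 m³/s
V = Q/A = 10.79/17.70 = 0.6099 m/s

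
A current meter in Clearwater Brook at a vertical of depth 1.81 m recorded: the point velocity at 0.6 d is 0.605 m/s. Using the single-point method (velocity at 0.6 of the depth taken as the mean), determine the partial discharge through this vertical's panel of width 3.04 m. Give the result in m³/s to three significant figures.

v̄ = v₀.₆ = 0.605 m/s
q = v̄ × d × w = 0.6050 × 1.81 × 3.04 = 3.329 m³/s

3.33 m³/s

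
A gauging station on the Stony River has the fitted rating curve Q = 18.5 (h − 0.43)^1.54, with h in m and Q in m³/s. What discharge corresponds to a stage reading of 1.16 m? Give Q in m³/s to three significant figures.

11.4 m³/s

Q = 18.5 × (1.16 − 0.43)^1.54 = 18.5 × 0.73^1.54 = 11.39 m³/s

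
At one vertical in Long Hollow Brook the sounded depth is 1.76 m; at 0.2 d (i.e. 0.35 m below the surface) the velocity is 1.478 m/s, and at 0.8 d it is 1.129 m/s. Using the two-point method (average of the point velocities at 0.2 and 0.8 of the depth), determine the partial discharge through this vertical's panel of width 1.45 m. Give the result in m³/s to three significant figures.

3.33 m³/s

v̄ = (1.478 + 1.129) / 2 = 1.304 m/s
q = v̄ × d × w = 1.304 × 1.76 × 1.45 = 3.327 m³/s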